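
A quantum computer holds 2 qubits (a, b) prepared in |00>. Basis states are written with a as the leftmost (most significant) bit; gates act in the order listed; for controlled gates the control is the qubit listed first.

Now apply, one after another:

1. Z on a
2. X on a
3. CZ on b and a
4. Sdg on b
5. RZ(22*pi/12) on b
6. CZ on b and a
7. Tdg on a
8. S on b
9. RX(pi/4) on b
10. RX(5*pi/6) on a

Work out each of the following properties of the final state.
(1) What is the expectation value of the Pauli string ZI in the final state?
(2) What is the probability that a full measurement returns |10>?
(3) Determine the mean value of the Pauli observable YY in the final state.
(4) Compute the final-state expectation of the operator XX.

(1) The observable ZI averages to sqrt(3)/2.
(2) The probability of measuring |10> is -sqrt(3)/8 - sqrt(6)/16 + sqrt(2)/8 + 1/4.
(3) The expectation value of YY is -sqrt(2)/4.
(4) The observable XX averages to 0.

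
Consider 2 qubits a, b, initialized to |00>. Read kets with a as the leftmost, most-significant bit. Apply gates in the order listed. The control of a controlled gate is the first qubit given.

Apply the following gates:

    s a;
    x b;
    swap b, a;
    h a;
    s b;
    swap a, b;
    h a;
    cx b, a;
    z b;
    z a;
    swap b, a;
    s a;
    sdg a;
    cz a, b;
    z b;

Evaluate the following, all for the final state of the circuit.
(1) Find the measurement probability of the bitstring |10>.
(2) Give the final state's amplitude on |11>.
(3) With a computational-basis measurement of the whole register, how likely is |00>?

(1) Outcome |10> occurs with probability 1/4. Key observation: gates 12-13 undo each other exactly, leaving only the rest of the circuit to track.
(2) |11> carries amplitude -1/2 in the final state.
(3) Outcome |00> occurs with probability 1/4.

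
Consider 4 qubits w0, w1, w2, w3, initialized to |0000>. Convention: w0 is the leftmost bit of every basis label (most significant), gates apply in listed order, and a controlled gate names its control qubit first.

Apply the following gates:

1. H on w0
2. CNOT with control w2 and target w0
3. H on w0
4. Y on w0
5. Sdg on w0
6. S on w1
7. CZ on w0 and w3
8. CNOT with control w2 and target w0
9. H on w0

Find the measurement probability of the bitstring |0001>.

The probability of measuring |0001> is 0.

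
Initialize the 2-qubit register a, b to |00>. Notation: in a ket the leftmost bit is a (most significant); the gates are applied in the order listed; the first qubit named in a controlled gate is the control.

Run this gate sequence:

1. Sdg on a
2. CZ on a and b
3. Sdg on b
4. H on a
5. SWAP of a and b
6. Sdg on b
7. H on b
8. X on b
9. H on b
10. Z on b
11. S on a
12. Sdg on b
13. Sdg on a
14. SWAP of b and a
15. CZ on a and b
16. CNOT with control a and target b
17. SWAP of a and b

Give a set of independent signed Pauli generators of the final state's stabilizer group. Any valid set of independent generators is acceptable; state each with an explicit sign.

The stabilizer group can be generated by -XX, +ZZ, among other valid generating sets.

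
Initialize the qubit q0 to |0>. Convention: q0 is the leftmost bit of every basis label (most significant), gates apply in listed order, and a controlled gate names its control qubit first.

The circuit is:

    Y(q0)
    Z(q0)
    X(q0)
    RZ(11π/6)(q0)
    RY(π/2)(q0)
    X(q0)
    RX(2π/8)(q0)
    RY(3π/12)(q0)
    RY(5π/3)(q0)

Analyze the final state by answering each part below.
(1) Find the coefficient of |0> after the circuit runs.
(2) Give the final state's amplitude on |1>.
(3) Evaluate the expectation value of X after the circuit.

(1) The final state's coefficient on |0> equals sqrt(6)*I*exp(-11*I*pi/12)/8 + sqrt(3)*I*exp(-11*I*pi/12)/8 + sqrt(2)*I*exp(-11*I*pi/12)/8 + I*exp(-11*I*pi/12)/8 + sqrt(2)*I*sqrt(1/2 - sqrt(2)/4)*sqrt(sqrt(2)/4 + 1/2)*exp(-11*I*pi/12)/4 + sqrt(3)*exp(-11*I*pi/12)/8 + sqrt(6)*sqrt(1/2 - sqrt(2)/4)*sqrt(sqrt(2)/4 + 1/2)*exp(-11*I*pi/12)/4 + sqrt(2)*exp(-11*I*pi/12)/8 + sqrt(2)*sqrt(1/2 - sqrt(2)/4)*sqrt(sqrt(2)/4 + 1/2)*exp(-11*I*pi/12)/4 - exp(-11*I*pi/12)/8 - sqrt(6)*exp(-11*I*pi/12)/8 - sqrt(6)*I*sqrt(1/2 - sqrt(2)/4)*sqrt(sqrt(2)/4 + 1/2)*exp(-11*I*pi/12)/4.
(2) The amplitude on |1> is sqrt(6)*I*exp(-11*I*pi/12)/8 + sqrt(3)*I*exp(-11*I*pi/12)/8 + sqrt(6)*I*sqrt(1/2 - sqrt(2)/4)*sqrt(sqrt(2)/4 + 1/2)*exp(-11*I*pi/12)/4 + sqrt(2)*I*sqrt(1/2 - sqrt(2)/4)*sqrt(sqrt(2)/4 + 1/2)*exp(-11*I*pi/12)/4 + sqrt(6)*exp(-11*I*pi/12)/8 + sqrt(6)*sqrt(1/2 - sqrt(2)/4)*sqrt(sqrt(2)/4 + 1/2)*exp(-11*I*pi/12)/4 + sqrt(2)*exp(-11*I*pi/12)/8 - exp(-11*I*pi/12)/8 - sqrt(2)*sqrt(1/2 - sqrt(2)/4)*sqrt(sqrt(2)/4 + 1/2)*exp(-11*I*pi/12)/4 - sqrt(3)*exp(-11*I*pi/12)/8 - I*exp(-11*I*pi/12)/8 - sqrt(2)*I*exp(-11*I*pi/12)/8.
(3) The observable X averages to sqrt(2)/4 + sqrt(6)/4.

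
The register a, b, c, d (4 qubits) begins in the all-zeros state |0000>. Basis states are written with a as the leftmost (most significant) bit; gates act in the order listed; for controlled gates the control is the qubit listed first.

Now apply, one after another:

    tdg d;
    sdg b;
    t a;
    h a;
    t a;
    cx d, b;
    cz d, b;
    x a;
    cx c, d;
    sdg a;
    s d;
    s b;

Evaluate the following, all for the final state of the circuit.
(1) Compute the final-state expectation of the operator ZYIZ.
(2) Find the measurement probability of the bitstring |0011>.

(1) In the final state, ZYIZ has expectation 0.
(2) Outcome |0011> occurs with probability 0.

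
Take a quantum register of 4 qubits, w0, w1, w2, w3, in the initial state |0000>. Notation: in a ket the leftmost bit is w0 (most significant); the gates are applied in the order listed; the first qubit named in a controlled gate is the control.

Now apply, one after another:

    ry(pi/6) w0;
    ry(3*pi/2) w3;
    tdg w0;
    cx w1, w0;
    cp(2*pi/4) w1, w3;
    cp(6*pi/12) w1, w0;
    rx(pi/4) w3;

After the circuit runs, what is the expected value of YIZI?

The expectation value of YIZI is -sqrt(2)/4.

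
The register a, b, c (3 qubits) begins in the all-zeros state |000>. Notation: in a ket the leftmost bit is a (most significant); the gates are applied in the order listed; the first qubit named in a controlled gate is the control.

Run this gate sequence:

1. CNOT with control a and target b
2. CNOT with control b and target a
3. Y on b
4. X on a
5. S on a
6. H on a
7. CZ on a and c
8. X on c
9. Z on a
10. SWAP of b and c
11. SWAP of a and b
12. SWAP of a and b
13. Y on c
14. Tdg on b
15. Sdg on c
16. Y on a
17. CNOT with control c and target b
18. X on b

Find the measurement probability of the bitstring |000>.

A full measurement returns |000> with probability 1/2.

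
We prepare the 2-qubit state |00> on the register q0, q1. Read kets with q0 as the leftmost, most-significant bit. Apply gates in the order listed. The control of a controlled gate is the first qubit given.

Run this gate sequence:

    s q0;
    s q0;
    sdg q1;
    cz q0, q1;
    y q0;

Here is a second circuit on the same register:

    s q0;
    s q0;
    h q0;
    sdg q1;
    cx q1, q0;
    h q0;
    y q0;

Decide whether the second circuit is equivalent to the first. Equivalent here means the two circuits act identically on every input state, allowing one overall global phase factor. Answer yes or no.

Yes — the two circuits implement the same unitary up to a global phase.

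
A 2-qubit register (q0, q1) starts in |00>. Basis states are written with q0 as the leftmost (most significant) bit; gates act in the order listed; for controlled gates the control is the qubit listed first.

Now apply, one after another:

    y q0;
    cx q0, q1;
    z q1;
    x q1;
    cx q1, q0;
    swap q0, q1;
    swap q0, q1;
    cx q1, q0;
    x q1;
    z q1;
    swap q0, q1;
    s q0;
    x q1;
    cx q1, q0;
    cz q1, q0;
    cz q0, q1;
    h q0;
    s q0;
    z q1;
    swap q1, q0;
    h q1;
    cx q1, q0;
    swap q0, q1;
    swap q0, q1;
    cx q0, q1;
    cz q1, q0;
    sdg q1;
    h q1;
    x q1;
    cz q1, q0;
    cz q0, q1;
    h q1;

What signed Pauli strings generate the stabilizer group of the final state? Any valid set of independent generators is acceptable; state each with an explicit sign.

The stabilizer group can be generated by +YI, +IZ, among other valid generating sets. Key observation: steps 3-10 multiply out to the identity, so the circuit reduces to the remaining gates.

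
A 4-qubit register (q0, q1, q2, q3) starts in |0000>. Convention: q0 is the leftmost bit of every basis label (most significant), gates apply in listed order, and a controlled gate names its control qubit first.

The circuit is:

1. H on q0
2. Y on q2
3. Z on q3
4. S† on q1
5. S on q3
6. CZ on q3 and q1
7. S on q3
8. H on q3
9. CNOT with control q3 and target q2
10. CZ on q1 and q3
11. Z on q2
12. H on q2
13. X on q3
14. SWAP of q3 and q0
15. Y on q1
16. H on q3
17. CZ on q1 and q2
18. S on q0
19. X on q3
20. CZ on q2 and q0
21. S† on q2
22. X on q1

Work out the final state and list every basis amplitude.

After the circuit, the state carries amplitude -1/2 on |0001>, -I/2 on |0011>, I/2 on |1001>, -1/2 on |1011>, and 0 on every other basis state.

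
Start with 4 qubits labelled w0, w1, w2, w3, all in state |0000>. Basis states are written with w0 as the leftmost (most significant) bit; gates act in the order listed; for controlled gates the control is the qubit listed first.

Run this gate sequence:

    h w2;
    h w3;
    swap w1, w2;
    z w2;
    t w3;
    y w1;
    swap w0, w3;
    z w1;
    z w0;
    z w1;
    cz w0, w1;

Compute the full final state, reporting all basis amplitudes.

After the circuit, the state carries amplitude -I/2 on |0000>, I/2 on |0100>, exp(3*I*pi/4)/2 on |1000>, exp(3*I*pi/4)/2 on |1100>, and 0 on every other basis state.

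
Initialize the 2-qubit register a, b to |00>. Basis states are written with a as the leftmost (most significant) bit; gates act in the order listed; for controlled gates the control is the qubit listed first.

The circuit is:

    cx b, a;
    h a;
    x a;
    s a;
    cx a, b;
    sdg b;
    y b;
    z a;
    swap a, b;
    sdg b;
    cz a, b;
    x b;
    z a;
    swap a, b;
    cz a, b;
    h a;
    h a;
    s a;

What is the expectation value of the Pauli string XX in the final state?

The expectation value of XX is -1. Key observation: the block from step 16 through step 17 cancels to the identity and can be dropped.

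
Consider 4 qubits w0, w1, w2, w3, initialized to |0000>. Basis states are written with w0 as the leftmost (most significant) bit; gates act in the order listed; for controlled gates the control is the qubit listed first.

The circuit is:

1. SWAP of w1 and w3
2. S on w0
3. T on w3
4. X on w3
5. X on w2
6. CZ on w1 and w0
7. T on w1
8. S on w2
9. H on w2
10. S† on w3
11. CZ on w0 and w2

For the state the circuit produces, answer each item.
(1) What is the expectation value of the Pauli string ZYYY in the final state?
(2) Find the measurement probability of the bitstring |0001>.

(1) The expectation value of ZYYY is 0.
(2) The probability of measuring |0001> is 1/2.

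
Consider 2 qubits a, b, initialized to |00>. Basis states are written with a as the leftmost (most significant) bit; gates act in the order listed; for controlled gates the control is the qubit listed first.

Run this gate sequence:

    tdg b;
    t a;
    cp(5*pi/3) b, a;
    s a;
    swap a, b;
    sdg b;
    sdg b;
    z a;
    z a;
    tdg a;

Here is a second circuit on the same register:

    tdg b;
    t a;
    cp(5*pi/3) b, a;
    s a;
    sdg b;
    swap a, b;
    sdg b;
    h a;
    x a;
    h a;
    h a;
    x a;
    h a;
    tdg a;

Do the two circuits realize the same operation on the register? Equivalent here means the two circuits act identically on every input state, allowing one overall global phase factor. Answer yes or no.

No: there is an input state on which the two circuits produce genuinely different outputs (not merely differing by a phase).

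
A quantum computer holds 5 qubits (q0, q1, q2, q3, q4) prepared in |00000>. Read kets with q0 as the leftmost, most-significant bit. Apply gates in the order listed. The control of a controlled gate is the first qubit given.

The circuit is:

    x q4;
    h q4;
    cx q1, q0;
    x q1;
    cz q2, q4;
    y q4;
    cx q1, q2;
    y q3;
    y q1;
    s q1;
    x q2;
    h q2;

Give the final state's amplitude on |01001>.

|01001> carries amplitude 0 in the final state.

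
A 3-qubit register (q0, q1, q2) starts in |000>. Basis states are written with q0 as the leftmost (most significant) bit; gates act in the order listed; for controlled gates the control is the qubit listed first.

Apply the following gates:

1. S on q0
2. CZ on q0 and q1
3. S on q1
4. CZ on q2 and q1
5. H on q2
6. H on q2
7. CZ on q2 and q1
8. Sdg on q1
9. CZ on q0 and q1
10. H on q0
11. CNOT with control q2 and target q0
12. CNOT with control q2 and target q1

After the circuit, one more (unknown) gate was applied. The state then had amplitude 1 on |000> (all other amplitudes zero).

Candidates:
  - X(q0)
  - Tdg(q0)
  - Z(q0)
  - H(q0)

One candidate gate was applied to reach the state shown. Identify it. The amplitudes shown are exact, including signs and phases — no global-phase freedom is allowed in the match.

The applied gate was H(q0). Key observation: gates 2-9 undo each other exactly, leaving only the rest of the circuit to track.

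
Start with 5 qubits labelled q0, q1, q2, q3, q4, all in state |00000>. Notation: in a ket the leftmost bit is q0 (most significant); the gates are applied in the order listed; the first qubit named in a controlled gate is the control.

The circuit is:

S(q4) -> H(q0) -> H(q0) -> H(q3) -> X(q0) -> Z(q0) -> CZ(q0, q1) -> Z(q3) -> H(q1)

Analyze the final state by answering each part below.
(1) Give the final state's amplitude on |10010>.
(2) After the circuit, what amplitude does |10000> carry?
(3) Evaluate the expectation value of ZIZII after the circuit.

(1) The amplitude on |10010> is 1/2. Key observation: steps 2-3 multiply out to the identity, so the circuit reduces to the remaining gates.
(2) |10000> carries amplitude -1/2 in the final state.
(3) The observable ZIZII averages to -1.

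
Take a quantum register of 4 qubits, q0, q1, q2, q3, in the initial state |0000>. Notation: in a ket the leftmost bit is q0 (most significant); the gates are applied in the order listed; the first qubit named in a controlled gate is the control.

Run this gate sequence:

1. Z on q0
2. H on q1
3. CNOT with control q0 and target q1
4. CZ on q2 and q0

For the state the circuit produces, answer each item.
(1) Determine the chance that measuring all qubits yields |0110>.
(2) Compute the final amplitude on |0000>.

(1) Outcome |0110> occurs with probability 0.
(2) The amplitude on |0000> is sqrt(2)/2.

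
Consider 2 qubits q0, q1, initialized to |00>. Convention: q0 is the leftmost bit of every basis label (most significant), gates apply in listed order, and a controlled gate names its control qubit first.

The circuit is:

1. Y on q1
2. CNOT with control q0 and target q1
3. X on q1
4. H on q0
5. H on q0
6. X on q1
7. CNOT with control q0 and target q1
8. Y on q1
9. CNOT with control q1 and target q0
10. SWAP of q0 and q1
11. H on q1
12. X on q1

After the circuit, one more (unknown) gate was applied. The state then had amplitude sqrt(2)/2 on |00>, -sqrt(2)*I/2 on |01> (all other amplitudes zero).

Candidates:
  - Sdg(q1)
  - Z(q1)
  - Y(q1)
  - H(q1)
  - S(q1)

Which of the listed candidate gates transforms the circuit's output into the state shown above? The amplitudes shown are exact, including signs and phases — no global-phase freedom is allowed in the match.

The unique candidate consistent with the amplitudes is Sdg(q1). Key observation: steps 1-8 multiply out to the identity, so the circuit reduces to the remaining gates.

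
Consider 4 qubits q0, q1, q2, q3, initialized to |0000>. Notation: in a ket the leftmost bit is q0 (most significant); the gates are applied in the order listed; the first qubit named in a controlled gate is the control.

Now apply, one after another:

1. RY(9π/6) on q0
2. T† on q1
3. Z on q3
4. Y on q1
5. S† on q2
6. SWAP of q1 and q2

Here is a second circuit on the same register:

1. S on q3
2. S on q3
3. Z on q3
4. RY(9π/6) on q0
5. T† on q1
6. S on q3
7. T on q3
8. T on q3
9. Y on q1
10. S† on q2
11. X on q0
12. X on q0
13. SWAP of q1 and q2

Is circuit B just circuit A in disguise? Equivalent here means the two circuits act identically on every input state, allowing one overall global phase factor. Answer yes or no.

Yes, they are equivalent — the unitaries differ by at most a global phase.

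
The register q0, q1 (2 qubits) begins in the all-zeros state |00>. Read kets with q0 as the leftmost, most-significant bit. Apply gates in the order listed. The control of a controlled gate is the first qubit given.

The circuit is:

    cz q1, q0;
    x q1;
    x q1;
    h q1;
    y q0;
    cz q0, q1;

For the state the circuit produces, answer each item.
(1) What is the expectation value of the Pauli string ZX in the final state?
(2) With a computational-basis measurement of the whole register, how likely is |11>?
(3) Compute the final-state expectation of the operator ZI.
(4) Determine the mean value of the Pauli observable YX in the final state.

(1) The expectation value of ZX is 1.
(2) A full measurement returns |11> with probability 1/2.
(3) The expectation value of ZI is -1.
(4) The expectation value of YX is 0.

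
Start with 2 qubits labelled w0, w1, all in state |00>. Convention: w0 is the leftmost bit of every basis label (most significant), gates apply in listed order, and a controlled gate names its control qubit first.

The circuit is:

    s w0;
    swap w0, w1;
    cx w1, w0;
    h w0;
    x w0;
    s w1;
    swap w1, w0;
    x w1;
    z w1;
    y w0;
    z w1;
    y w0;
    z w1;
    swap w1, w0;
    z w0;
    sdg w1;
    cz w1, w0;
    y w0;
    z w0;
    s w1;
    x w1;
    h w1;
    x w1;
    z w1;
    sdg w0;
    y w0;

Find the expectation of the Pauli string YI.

The observable YI averages to -1.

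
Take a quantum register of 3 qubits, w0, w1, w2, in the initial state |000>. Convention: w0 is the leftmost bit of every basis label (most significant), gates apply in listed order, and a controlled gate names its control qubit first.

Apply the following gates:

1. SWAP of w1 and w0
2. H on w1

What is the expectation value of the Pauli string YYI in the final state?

The expectation value of YYI is 0.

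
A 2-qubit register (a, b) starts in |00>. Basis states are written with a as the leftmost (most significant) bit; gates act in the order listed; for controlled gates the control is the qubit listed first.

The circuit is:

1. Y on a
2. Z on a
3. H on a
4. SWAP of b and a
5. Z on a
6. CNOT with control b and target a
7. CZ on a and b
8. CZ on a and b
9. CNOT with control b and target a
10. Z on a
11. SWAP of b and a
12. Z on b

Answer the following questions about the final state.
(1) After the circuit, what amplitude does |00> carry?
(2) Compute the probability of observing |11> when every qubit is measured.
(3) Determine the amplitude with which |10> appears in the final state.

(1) The amplitude on |00> is -sqrt(2)*I/2. Key observation: the block from step 4 through step 11 cancels to the identity and can be dropped.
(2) The probability of measuring |11> is 0.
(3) |10> carries amplitude sqrt(2)*I/2 in the final state.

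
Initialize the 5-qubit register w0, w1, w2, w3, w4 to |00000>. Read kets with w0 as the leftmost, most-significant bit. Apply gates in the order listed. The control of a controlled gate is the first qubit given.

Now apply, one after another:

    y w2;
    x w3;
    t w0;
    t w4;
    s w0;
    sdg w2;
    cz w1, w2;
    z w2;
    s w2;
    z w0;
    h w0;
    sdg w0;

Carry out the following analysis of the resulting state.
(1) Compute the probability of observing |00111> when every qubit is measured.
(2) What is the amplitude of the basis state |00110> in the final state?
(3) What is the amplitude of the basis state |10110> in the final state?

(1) Outcome |00111> occurs with probability 0.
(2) The final state's coefficient on |00110> equals -sqrt(2)*I/2.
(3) The amplitude on |10110> is -sqrt(2)/2.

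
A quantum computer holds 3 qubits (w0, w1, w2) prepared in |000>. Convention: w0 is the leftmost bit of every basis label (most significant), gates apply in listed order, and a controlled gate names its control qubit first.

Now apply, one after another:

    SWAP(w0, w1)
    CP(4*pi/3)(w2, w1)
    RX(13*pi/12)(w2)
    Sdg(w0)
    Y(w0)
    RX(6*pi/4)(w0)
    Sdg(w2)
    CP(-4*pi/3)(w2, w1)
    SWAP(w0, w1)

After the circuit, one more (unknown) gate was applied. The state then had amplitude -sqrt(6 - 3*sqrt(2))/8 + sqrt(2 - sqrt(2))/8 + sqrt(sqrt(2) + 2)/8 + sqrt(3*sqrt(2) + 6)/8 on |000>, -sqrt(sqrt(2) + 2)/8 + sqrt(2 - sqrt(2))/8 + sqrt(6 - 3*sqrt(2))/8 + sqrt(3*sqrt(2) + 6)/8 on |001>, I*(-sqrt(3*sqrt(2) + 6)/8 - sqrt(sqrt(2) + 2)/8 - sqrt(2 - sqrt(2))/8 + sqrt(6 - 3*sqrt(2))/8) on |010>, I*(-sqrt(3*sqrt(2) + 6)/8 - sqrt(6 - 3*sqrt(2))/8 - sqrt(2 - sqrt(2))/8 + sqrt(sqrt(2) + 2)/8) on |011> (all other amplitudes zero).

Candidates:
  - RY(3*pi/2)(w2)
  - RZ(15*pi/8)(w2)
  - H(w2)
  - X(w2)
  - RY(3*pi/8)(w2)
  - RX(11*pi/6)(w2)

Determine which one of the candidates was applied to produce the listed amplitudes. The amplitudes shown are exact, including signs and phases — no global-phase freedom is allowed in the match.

The unique candidate consistent with the amplitudes is RY(3*pi/2)(w2).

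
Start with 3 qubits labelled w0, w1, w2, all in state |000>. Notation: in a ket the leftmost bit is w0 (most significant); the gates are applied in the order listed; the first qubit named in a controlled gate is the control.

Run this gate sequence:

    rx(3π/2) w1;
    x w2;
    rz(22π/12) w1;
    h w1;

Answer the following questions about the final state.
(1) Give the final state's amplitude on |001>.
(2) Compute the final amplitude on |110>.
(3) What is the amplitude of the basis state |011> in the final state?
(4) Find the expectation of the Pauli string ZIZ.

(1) The amplitude on |001> is (1 + exp(I*pi/3))*exp(I*pi/12)/2.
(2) The final state's coefficient on |110> equals 0.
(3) |011> carries amplitude (1 - exp(I*pi/3))*exp(I*pi/12)/2 in the final state.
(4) The expectation value of ZIZ is -1.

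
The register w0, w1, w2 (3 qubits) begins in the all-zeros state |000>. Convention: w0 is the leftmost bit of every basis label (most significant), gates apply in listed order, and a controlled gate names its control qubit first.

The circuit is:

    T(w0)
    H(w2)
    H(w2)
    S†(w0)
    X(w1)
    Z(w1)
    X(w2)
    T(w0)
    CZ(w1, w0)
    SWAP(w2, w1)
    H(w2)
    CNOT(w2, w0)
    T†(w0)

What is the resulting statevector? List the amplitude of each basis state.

The final amplitudes are -sqrt(2)/2 on |010>, -sqrt(2)*exp(3*I*pi/4)/2 on |111>, and 0 on every other basis state.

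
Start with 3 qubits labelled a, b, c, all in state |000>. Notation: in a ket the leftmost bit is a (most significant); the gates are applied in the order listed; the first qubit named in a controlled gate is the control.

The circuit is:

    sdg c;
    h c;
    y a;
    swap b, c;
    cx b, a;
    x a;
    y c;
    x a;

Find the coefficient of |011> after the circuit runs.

The amplitude on |011> is -sqrt(2)/2.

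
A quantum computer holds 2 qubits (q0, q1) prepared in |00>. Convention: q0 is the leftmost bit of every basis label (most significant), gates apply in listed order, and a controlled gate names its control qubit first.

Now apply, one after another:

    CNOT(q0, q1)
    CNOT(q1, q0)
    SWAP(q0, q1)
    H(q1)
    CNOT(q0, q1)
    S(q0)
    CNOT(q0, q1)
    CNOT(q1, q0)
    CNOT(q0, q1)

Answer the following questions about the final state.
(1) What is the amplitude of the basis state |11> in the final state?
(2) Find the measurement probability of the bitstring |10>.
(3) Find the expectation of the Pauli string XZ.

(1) The final state's coefficient on |11> equals 0.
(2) Outcome |10> occurs with probability 1/2.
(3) The expectation value of XZ is 1.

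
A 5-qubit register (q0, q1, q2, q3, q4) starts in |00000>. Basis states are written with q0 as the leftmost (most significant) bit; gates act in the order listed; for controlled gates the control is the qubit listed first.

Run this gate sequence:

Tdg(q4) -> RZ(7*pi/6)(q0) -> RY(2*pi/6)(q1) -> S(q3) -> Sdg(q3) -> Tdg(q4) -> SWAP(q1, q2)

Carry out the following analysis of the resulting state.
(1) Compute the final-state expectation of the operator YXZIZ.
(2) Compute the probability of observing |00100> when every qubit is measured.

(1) In the final state, YXZIZ has expectation 0. Key observation: steps 4-5 multiply out to the identity, so the circuit reduces to the remaining gates.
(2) The probability of measuring |00100> is 1/4.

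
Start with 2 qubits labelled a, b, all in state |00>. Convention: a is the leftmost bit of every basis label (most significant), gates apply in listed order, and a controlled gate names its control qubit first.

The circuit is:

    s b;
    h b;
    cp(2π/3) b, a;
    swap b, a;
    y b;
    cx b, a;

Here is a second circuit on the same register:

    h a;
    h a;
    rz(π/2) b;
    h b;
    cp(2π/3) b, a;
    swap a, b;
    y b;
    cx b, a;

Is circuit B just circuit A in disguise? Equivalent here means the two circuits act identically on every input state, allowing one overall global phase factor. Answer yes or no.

Yes, they are equivalent — the unitaries differ by at most a global phase.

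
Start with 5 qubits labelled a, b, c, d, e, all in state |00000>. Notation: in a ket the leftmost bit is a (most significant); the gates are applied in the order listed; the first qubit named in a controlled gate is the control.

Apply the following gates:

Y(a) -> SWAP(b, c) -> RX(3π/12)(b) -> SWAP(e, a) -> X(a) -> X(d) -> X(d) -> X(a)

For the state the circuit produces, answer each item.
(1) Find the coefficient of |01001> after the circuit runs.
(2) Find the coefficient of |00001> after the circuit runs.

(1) The final state's coefficient on |01001> equals sqrt(2 - sqrt(2))/2. Key observation: gates 5-8 undo each other exactly, leaving only the rest of the circuit to track.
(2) The final state's coefficient on |00001> equals I*sqrt(sqrt(2) + 2)/2.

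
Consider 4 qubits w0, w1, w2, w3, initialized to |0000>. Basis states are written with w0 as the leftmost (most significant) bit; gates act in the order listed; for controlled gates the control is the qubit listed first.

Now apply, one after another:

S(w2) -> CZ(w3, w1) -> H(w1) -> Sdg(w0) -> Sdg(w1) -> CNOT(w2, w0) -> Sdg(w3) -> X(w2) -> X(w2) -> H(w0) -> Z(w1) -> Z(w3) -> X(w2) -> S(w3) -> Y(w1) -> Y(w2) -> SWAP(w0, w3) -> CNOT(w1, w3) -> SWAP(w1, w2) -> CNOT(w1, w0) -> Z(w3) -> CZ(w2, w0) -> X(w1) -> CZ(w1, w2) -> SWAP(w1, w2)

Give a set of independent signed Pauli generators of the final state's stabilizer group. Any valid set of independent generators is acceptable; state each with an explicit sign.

One valid set of independent stabilizer generators is -IYII, -IIIX, +ZIII, -IIZI (any independent generating set of the same group is equally correct). Key observation: steps 8-9 multiply out to the identity, so the circuit reduces to the remaining gates.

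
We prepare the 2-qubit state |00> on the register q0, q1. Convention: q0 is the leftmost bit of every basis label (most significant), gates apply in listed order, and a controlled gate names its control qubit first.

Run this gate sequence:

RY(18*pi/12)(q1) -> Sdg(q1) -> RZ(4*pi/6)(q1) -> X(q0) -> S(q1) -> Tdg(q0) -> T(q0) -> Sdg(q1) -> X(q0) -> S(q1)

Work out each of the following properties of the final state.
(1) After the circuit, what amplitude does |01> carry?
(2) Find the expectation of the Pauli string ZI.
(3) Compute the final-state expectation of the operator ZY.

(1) The final state's coefficient on |01> equals sqrt(2)*exp(I*pi/3)/2.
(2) The expectation value of ZI is 1.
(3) In the final state, ZY has expectation -sqrt(3)/2.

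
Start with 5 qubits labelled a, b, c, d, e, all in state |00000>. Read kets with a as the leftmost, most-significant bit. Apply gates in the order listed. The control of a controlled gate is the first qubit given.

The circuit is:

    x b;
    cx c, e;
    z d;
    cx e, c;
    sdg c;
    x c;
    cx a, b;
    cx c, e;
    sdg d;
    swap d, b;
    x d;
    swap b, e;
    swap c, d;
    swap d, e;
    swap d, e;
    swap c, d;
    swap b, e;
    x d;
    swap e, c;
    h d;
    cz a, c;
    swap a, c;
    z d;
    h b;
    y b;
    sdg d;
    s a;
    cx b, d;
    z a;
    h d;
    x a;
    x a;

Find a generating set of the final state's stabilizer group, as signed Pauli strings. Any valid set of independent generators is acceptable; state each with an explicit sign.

The stabilizer group can be generated by -IXIZI, +IZIYI, -ZIIII, +IIZII, -IIIIZ, among other valid generating sets. Key observation: the block from step 11 through step 18 cancels to the identity and can be dropped.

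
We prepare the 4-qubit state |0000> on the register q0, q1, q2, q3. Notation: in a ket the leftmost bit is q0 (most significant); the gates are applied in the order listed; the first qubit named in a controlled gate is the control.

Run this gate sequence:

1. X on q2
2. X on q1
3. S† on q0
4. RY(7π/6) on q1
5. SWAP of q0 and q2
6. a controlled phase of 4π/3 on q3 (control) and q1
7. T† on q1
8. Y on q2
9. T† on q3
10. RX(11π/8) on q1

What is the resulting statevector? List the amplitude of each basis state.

After the circuit, the state carries amplitude sqrt(2)*exp(-I*pi/4)*sin(5*pi/16)/4 + sqrt(2)*I*cos(5*pi/16)/4 + sqrt(6)*I*cos(5*pi/16)/4 - sqrt(6)*exp(-I*pi/4)*sin(5*pi/16)/4 on |1010>, -sqrt(6)*sin(5*pi/16)/4 - sqrt(2)*sin(5*pi/16)/4 - sqrt(2)*I*exp(-I*pi/4)*cos(5*pi/16)/4 + sqrt(6)*I*exp(-I*pi/4)*cos(5*pi/16)/4 on |1110>, and 0 on every other basis state.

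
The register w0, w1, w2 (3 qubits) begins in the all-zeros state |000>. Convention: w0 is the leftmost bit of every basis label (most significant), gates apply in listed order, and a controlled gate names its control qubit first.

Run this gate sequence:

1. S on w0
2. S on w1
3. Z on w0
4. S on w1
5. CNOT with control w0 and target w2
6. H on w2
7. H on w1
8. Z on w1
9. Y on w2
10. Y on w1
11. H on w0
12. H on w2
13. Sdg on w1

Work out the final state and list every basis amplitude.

The final amplitudes are 0 on |000>, 1/2 on |001>, 0 on |010>, -I/2 on |011>, 0 on |100>, 1/2 on |101>, 0 on |110>, -I/2 on |111>.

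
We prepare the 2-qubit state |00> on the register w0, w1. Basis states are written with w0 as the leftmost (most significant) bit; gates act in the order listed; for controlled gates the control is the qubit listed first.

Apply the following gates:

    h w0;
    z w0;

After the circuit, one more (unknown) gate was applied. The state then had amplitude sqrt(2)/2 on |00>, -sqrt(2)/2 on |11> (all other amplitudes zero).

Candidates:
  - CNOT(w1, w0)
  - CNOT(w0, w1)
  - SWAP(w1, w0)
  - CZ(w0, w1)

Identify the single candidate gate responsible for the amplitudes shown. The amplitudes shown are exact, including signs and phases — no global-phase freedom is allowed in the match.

The applied gate was CNOT(w0, w1).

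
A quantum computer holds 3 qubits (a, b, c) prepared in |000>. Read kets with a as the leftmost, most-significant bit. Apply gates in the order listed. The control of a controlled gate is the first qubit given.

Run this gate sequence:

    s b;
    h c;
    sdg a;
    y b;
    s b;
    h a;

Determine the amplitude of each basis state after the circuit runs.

After the circuit, the state carries amplitude 0 on |000>, 0 on |001>, -1/2 on |010>, -1/2 on |011>, 0 on |100>, 0 on |101>, -1/2 on |110>, -1/2 on |111>.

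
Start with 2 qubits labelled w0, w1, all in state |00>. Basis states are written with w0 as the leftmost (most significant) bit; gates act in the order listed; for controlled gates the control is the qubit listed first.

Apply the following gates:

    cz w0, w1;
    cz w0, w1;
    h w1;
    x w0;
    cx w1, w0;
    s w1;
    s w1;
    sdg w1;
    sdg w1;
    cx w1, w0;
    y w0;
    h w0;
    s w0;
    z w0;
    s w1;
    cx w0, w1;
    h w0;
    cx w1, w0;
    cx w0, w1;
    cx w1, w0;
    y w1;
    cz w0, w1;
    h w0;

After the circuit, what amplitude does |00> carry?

The amplitude on |00> is -I/2. Key observation: steps 5-10 multiply out to the identity, so the circuit reduces to the remaining gates.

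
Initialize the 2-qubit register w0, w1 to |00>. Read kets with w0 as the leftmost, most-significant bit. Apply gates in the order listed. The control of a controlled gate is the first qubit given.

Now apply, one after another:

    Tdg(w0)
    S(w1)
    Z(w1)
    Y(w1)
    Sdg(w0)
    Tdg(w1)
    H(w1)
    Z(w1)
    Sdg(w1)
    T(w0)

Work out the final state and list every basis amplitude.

The resulting statevector has amplitude sqrt(2)*exp(I*pi/4)/2 on |00>, -sqrt(2)*exp(3*I*pi/4)/2 on |01>, 0 on |10>, 0 on |11>.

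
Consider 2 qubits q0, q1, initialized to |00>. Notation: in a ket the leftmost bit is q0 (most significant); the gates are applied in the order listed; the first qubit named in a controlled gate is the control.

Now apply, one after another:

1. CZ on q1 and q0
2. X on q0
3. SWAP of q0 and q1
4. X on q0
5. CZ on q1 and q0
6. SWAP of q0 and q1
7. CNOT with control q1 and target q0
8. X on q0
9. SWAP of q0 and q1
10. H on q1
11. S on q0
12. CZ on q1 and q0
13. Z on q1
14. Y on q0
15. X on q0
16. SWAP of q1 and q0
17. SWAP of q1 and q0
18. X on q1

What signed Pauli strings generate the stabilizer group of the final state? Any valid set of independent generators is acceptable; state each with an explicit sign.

The final state is stabilized by the group generated by -IX, -ZI; other independent generating sets are equally valid. Key observation: the block from step 16 through step 17 cancels to the identity and can be dropped.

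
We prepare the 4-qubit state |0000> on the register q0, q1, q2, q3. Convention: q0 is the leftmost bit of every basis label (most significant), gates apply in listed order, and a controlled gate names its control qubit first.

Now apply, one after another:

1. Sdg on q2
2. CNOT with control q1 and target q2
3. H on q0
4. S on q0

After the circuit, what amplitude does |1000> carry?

The amplitude on |1000> is sqrt(2)*I/2.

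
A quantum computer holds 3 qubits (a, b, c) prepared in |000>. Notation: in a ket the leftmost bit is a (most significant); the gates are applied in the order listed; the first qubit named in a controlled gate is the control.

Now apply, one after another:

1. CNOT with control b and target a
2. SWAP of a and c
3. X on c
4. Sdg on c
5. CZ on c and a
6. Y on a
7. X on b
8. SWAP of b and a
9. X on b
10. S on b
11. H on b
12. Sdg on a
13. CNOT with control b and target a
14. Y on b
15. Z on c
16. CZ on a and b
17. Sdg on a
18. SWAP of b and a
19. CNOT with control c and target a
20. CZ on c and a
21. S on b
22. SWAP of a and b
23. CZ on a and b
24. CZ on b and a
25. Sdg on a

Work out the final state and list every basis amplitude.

After the circuit, the state carries amplitude -sqrt(2)/2 on |011>, -sqrt(2)*I/2 on |101>, and 0 on every other basis state.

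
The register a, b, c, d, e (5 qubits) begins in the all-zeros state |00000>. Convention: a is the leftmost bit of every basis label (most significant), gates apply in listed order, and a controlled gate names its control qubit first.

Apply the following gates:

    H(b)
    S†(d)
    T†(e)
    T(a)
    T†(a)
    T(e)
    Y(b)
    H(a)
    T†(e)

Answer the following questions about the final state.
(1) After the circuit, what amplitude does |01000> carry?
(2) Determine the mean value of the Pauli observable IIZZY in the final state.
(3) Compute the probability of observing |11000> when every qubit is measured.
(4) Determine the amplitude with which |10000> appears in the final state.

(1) |01000> carries amplitude I/2 in the final state. Key observation: the block from step 3 through step 6 cancels to the identity and can be dropped.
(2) The expectation value of IIZZY is 0.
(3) A full measurement returns |11000> with probability 1/4.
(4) The final state's coefficient on |10000> equals -I/2.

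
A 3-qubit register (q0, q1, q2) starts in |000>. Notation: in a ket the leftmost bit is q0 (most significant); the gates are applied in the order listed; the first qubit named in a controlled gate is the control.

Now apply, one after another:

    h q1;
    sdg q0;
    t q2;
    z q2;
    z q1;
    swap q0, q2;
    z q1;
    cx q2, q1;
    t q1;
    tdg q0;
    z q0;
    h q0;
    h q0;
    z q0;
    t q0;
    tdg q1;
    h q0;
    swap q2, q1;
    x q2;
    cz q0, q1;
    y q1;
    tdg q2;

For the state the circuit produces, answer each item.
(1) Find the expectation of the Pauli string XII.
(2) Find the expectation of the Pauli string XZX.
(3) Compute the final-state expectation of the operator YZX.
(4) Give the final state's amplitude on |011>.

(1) The expectation value of XII is 1.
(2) The expectation value of XZX is -sqrt(2)/2.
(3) The expectation value of YZX is 0.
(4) The amplitude on |011> is exp(I*pi/4)/2.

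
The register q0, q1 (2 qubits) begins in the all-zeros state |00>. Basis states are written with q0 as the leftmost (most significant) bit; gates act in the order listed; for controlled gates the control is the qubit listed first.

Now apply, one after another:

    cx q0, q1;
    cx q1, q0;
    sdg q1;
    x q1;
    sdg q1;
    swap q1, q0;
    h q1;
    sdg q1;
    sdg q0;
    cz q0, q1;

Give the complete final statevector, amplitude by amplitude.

The resulting statevector has amplitude 0 on |00>, 0 on |01>, -sqrt(2)/2 on |10>, -sqrt(2)*I/2 on |11>.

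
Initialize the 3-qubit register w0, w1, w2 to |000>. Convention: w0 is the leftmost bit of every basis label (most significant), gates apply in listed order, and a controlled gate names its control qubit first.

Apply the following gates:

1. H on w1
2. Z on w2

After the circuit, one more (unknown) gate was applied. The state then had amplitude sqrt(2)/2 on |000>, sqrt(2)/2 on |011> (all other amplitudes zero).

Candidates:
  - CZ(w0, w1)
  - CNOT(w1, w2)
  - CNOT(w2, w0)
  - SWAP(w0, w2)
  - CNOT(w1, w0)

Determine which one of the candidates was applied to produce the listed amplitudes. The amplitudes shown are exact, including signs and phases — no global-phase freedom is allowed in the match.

It was CNOT(w1, w2) that produced the state shown.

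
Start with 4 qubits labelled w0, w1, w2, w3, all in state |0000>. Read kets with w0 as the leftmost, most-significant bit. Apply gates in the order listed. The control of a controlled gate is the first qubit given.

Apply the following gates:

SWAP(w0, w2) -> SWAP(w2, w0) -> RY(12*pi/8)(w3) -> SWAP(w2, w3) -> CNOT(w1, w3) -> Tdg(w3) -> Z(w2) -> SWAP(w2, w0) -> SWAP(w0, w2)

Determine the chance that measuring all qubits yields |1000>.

A full measurement returns |1000> with probability 0.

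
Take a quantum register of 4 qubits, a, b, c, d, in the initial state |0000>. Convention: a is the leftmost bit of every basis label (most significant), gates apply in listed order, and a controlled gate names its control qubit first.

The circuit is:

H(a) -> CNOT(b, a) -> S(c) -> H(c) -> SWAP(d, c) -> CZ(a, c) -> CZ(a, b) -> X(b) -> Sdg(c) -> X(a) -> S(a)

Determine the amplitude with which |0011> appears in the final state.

The amplitude on |0011> is 0.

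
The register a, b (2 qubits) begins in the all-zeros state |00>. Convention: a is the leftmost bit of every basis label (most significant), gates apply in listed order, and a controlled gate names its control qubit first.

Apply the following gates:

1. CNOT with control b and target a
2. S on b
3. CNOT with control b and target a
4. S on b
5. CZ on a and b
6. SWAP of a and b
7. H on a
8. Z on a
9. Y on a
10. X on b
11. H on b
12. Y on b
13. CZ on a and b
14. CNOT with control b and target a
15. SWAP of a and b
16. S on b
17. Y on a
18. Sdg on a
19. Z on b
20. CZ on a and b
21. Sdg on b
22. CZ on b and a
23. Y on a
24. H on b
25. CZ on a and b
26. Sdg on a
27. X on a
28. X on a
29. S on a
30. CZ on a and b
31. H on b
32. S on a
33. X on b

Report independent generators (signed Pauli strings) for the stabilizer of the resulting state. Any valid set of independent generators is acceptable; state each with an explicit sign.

The stabilizer group can be generated by -XZ, -ZX, among other valid generating sets. Key observation: steps 24-31 multiply out to the identity, so the circuit reduces to the remaining gates.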